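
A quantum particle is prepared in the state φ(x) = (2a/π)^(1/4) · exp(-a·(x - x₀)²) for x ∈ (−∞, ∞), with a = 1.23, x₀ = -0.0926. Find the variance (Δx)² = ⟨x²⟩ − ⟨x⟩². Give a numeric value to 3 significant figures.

Compute ⟨x⟩ and ⟨x²⟩ separately, then (Δx)² = ⟨x²⟩ − ⟨x⟩².
Gaussian moments (u = x − x₀): ∫u^(2j)·e^(−2au²) du = (2j−1)!!/(4a)^j · √(π/(2a)), odd powers integrate to 0; here √(π/(2a)) = 1.1301.
⟨x⟩ = -0.092600 and ⟨x²⟩ = 0.21183.
(Δx)² = 0.21183 − (-0.092600)² = 0.20325.

0.203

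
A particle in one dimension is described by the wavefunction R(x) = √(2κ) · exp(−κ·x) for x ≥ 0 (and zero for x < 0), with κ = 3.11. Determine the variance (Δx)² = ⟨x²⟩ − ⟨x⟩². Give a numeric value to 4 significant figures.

0.02585

Compute ⟨x⟩ and ⟨x²⟩ separately, then (Δx)² = ⟨x²⟩ − ⟨x⟩².
Every integrand reduces to terms xʲ·e^(−2κx) on [0, ∞); use ∫₀^∞ xʲ·e^(−2κx) dx = j!/(2κ)^(j+1).
⟨x⟩ = 0.16077 and ⟨x²⟩ = 0.051695.
(Δx)² = 0.051695 − (0.16077)² = 0.025848.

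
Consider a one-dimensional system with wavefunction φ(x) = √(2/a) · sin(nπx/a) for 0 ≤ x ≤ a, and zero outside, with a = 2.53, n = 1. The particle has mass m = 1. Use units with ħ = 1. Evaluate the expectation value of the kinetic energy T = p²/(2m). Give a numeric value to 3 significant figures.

0.771

T = −(ħ²/2m) d²/dx², so ⟨T⟩ = −(ħ²/2m) ∫ φ*·φ'' dx; with m = 1.
d/dx sin(nπx/a) = (nπ/a)·cos(nπx/a) and d²/dx² sin(nπx/a) = −(nπ/a)²·sin(nπx/a); on 0 ≤ x ≤ a, ∫sin²(nπx/a) dx = a/2 and ∫sin(nπx/a)·cos(nπx/a) dx = 0.
⟨T⟩ = 0.77095.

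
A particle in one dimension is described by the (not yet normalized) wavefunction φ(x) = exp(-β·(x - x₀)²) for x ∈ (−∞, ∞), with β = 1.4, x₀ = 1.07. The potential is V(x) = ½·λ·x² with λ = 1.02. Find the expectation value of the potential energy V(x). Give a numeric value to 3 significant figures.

⟨V⟩ = ∫ V(x)·|φ|² dx / ∫|φ|² dx.
Gaussian moments (u = x − x₀): ∫u^(2j)·e^(−2βu²) du = (2j−1)!!/(4β)^j · √(π/(2β)), odd powers integrate to 0; here √(π/(2β)) = 1.0592.
State is unnormalized: ∫|φ|² dx = 1.0592, and ∫φ*·V(x)·φ dx = 0.71496, so ⟨V⟩ = 0.71496 / 1.0592.
⟨V⟩ = 0.67497.

0.675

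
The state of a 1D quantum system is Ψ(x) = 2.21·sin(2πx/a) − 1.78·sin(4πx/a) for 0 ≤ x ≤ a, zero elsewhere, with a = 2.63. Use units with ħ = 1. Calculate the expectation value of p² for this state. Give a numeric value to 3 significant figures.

p² Ψ = −ħ² d²Ψ/dx²; ⟨p²⟩ = −ħ² ∫ Ψ*·Ψ'' dx / ∫|Ψ|² dx.
d²/dx² sin(jπx/a) = −(jπ/a)²·sin(jπx/a); on 0 ≤ x ≤ a, ∫sin²(jπx/a) dx = a/2 and ∫sin(jπx/a)·sin(lπx/a) dx = 0 for j ≠ l, so only diagonal terms survive in ∫|Ψ|² and ∫Ψ·Ψ″; ∫Ψ·Ψ′ dx = [Ψ²/2] between the walls = 0.
State is unnormalized: ∫|Ψ|² dx = 10.589, and ∫Ψ*·(−ħ² Ψ'') dx = 131.78, so ⟨p²⟩ = 131.78 / 10.589.
⟨p²⟩ = 12.445.

12.4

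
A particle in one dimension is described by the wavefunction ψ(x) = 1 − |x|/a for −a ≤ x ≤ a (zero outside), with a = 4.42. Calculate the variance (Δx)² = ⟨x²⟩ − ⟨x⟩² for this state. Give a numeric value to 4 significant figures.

Compute ⟨x⟩ and ⟨x²⟩ separately, then (Δx)² = ⟨x²⟩ − ⟨x⟩².
ψ is even, so ∫ over [−a, a] = 2∫₀ᵃ with ψ = 1 − x/a there: ∫₀ᵃ (1 − x/a)² dx = a/3, ∫₀ᵃ x²(1 − x/a)² dx = a³/30, ∫₀ᵃ x⁴(1 − x/a)² dx = a⁵/105.
Normalization: ∫|ψ|² dx = 2.9467.
⟨x⟩ = 0.0000 and ⟨x²⟩ = 1.9536.
(Δx)² = 1.9536 − (0.0000)² = 1.9536.

1.954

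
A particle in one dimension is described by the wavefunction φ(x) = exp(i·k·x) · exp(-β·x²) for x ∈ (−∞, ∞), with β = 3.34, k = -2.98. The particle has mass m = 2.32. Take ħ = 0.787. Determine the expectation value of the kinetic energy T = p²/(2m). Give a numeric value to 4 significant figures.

T = −(ħ²/2m) d²/dx², so ⟨T⟩ = −(ħ²/2m) ∫ φ*·φ'' dx / ∫|φ|² dx; with m = 2.32.
Gaussian moments: ∫x^(2j)·e^(−2βx²) dx = (2j−1)!!/(4β)^j · √(π/(2β)), odd powers integrate to 0; here √(π/(2β)) = 0.68578. Derivatives: φ′ = (ik − 2βx)·φ, φ″ = ((ik − 2βx)² − 2β)·φ; the odd-in-x pieces drop out.
State is unnormalized: ∫|φ|² dx = 0.68578, and ∫φ*·(−ħ²/2m · φ'') dx = 1.1187, so ⟨T⟩ = 1.1187 / 0.68578.
⟨T⟩ = 1.6312.

1.631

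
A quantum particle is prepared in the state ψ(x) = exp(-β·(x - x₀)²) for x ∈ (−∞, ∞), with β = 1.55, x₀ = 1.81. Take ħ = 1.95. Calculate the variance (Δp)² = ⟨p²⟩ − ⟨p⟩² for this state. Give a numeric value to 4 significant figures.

5.894

Compute ⟨p⟩ and ⟨p²⟩ separately; (Δp)² = ⟨p²⟩ − ⟨p⟩².
Gaussian moments (u = x − x₀): ∫u^(2j)·e^(−2βu²) du = (2j−1)!!/(4β)^j · √(π/(2β)), odd powers integrate to 0; here √(π/(2β)) = 1.0067. Derivatives: d/dx e^(−βu²) = −2βu·e^(−βu²), d²/dx² e^(−βu²) = (4β²u² − 2β)·e^(−βu²).
Normalization: ∫|ψ|² dx = 1.0067.
⟨p⟩ = 0.0000 and ⟨p²⟩ = 5.8939.
(Δp)² = 5.8939 − (0.0000)² = 5.8939.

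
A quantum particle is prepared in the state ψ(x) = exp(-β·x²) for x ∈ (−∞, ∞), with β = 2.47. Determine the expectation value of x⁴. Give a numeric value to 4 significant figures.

⟨x⁴⟩ = ∫ x⁴·|ψ|² dx / ∫|ψ|² dx (integrals over the domain).
Gaussian moments: ∫x^(2j)·e^(−2βx²) dx = (2j−1)!!/(4β)^j · √(π/(2β)), odd powers integrate to 0; here √(π/(2β)) = 0.79746.
State is unnormalized: ∫|ψ|² dx = 0.79746, and ∫ψ*·x⁴·ψ dx = 0.024509, so ⟨x⁴⟩ = 0.024509 / 0.79746.
⟨x⁴⟩ = 0.030733.

0.03073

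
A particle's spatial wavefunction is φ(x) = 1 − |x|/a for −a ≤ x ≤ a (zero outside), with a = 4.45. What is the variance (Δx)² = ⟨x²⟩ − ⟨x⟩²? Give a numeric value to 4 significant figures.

Compute ⟨x⟩ and ⟨x²⟩ separately, then (Δx)² = ⟨x²⟩ − ⟨x⟩².
φ is even, so ∫ over [−a, a] = 2∫₀ᵃ with φ = 1 − x/a there: ∫₀ᵃ (1 − x/a)² dx = a/3, ∫₀ᵃ x²(1 − x/a)² dx = a³/30, ∫₀ᵃ x⁴(1 − x/a)² dx = a⁵/105.
Normalization: ∫|φ|² dx = 2.9667.
⟨x⟩ = 0.0000 and ⟨x²⟩ = 1.9803.
(Δx)² = 1.9803 − (0.0000)² = 1.9803.

1.980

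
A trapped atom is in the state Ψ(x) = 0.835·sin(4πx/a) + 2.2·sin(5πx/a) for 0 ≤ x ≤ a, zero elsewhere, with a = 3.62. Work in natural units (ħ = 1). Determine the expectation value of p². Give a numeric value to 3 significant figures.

18.0

p² Ψ = −ħ² d²Ψ/dx²; ⟨p²⟩ = −ħ² ∫ Ψ*·Ψ'' dx / ∫|Ψ|² dx.
d²/dx² sin(jπx/a) = −(jπ/a)²·sin(jπx/a); on 0 ≤ x ≤ a, ∫sin²(jπx/a) dx = a/2 and ∫sin(jπx/a)·sin(lπx/a) dx = 0 for j ≠ l, so only diagonal terms survive in ∫|Ψ|² and ∫Ψ·Ψ″; ∫Ψ·Ψ′ dx = [Ψ²/2] between the walls = 0.
State is unnormalized: ∫|Ψ|² dx = 10.022, and ∫Ψ*·(−ħ² Ψ'') dx = 180.16, so ⟨p²⟩ = 180.16 / 10.022.
⟨p²⟩ = 17.975.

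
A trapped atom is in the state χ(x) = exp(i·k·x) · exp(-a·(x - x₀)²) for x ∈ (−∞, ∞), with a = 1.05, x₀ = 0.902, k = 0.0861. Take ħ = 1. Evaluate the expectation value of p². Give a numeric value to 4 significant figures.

p² χ = −ħ² d²χ/dx²; ⟨p²⟩ = −ħ² ∫ χ*·χ'' dx / ∫|χ|² dx.
Gaussian moments (u = x − x₀): ∫u^(2j)·e^(−2au²) du = (2j−1)!!/(4a)^j · √(π/(2a)), odd powers integrate to 0; here √(π/(2a)) = 1.2231. Derivatives: χ′ = (ik − 2au)·χ, χ″ = ((ik − 2au)² − 2a)·χ; the odd-in-u pieces drop out.
State is unnormalized: ∫|χ|² dx = 1.2231, and ∫χ*·(−ħ² χ'') dx = 1.2933, so ⟨p²⟩ = 1.2933 / 1.2231.
⟨p²⟩ = 1.0574.

1.057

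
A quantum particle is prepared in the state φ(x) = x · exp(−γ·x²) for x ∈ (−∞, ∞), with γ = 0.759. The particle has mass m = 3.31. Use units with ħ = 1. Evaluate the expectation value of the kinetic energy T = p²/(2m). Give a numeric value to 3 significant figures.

T = −(ħ²/2m) d²/dx², so ⟨T⟩ = −(ħ²/2m) ∫ φ*·φ'' dx / ∫|φ|² dx; with m = 3.31.
Expand each integrand as polynomial × e^(−2γx²) and use ∫x^(2j)·e^(−2γx²) dx = (2j−1)!!/(4γ)^j · √(π/(2γ)), odd powers → 0; here √(π/(2γ)) = 1.4386. Differentiate with the product rule, d/dx e^(−γx²) = −2γx·e^(−γx²).
State is unnormalized: ∫|φ|² dx = 0.47385, and ∫φ*·(−ħ²/2m · φ'') dx = 0.16298, so ⟨T⟩ = 0.16298 / 0.47385.
⟨T⟩ = 0.34396.

0.344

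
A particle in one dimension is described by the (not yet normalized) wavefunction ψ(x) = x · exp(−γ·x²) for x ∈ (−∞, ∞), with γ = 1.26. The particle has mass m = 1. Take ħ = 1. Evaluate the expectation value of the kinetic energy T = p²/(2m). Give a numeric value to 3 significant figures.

1.89

T = −(ħ²/2m) d²/dx², so ⟨T⟩ = −(ħ²/2m) ∫ ψ*·ψ'' dx / ∫|ψ|² dx; with m = 1.
Expand each integrand as polynomial × e^(−2γx²) and use ∫x^(2j)·e^(−2γx²) dx = (2j−1)!!/(4γ)^j · √(π/(2γ)), odd powers → 0; here √(π/(2γ)) = 1.1165. Differentiate with the product rule, d/dx e^(−γx²) = −2γx·e^(−γx²).
State is unnormalized: ∫|ψ|² dx = 0.22154, and ∫ψ*·(−ħ²/2m · ψ'') dx = 0.41870, so ⟨T⟩ = 0.41870 / 0.22154.
⟨T⟩ = 1.8900.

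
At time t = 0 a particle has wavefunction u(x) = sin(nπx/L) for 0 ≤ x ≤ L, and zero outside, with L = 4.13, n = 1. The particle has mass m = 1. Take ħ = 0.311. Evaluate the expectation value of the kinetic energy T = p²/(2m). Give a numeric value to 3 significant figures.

T = −(ħ²/2m) d²/dx², so ⟨T⟩ = −(ħ²/2m) ∫ u*·u'' dx / ∫|u|² dx; with m = 1.
d/dx sin(nπx/L) = (nπ/L)·cos(nπx/L) and d²/dx² sin(nπx/L) = −(nπ/L)²·sin(nπx/L); on 0 ≤ x ≤ L, ∫sin²(nπx/L) dx = L/2 and ∫sin(nπx/L)·cos(nπx/L) dx = 0.
State is unnormalized: ∫|u|² dx = 2.0650, and ∫u*·(−ħ²/2m · u'') dx = 0.057784, so ⟨T⟩ = 0.057784 / 2.0650.
⟨T⟩ = 0.027983.

0.0280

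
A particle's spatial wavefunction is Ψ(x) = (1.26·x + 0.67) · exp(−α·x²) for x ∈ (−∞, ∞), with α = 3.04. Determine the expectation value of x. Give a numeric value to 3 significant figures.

⟨x⟩ = ∫ x·|Ψ|² dx / ∫|Ψ|² dx (integrals over the domain).
Expand each integrand as polynomial × e^(−2αx²) and use ∫x^(2j)·e^(−2αx²) dx = (2j−1)!!/(4α)^j · √(π/(2α)), odd powers → 0; here √(π/(2α)) = 0.71882.
State is unnormalized: ∫|Ψ|² dx = 0.41653, and ∫Ψ*·x·Ψ dx = 0.099808, so ⟨x⟩ = 0.099808 / 0.41653.
⟨x⟩ = 0.23962.

0.240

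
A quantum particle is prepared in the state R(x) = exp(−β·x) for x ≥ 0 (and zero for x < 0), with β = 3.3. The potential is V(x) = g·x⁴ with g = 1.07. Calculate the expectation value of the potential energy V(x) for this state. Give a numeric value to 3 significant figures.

⟨V⟩ = ∫ V(x)·|R|² dx / ∫|R|² dx.
Every integrand reduces to terms xʲ·e^(−2βx) on [0, ∞); use ∫₀^∞ xʲ·e^(−2βx) dx = j!/(2β)^(j+1).
State is unnormalized: ∫|R|² dx = 0.15152, and ∫R*·V(x)·R dx = 0.0020506, so ⟨V⟩ = 0.0020506 / 0.15152.
⟨V⟩ = 0.013534.

0.0135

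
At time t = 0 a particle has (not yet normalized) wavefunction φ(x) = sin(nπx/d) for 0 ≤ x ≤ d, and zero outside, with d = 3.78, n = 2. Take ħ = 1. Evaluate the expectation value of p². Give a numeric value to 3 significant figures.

p² φ = −ħ² d²φ/dx²; ⟨p²⟩ = −ħ² ∫ φ*·φ'' dx / ∫|φ|² dx.
d/dx sin(nπx/d) = (nπ/d)·cos(nπx/d) and d²/dx² sin(nπx/d) = −(nπ/d)²·sin(nπx/d); on 0 ≤ x ≤ d, ∫sin²(nπx/d) dx = d/2 and ∫sin(nπx/d)·cos(nπx/d) dx = 0.
State is unnormalized: ∫|φ|² dx = 1.8900, and ∫φ*·(−ħ² φ'') dx = 5.2220, so ⟨p²⟩ = 5.2220 / 1.8900.
⟨p²⟩ = 2.7630.

2.76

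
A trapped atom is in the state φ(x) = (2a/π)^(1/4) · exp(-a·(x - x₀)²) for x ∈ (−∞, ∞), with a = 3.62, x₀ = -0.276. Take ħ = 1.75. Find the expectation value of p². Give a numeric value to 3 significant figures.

p² φ = −ħ² d²φ/dx²; ⟨p²⟩ = −ħ² ∫ φ*·φ'' dx.
Gaussian moments (u = x − x₀): ∫u^(2j)·e^(−2au²) du = (2j−1)!!/(4a)^j · √(π/(2a)), odd powers integrate to 0; here √(π/(2a)) = 0.65873. Derivatives: d/dx e^(−au²) = −2au·e^(−au²), d²/dx² e^(−au²) = (4a²u² − 2a)·e^(−au²).
⟨p²⟩ = 11.086.

11.1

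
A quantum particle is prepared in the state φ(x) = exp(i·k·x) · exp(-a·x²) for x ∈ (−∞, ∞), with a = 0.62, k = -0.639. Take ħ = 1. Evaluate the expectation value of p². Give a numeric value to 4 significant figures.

p² φ = −ħ² d²φ/dx²; ⟨p²⟩ = −ħ² ∫ φ*·φ'' dx / ∫|φ|² dx.
Gaussian moments: ∫x^(2j)·e^(−2ax²) dx = (2j−1)!!/(4a)^j · √(π/(2a)), odd powers integrate to 0; here √(π/(2a)) = 1.5917. Derivatives: φ′ = (ik − 2ax)·φ, φ″ = ((ik − 2ax)² − 2a)·φ; the odd-in-x pieces drop out.
State is unnormalized: ∫|φ|² dx = 1.5917, and ∫φ*·(−ħ² φ'') dx = 1.6368, so ⟨p²⟩ = 1.6368 / 1.5917.
⟨p²⟩ = 1.0283.

1.028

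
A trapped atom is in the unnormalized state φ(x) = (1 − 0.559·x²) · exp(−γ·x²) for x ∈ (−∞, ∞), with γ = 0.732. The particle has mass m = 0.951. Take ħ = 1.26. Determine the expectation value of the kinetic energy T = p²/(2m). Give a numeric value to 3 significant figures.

1.37

T = −(ħ²/2m) d²/dx², so ⟨T⟩ = −(ħ²/2m) ∫ φ*·φ'' dx / ∫|φ|² dx; with m = 0.951.
Expand each integrand as polynomial × e^(−2γx²) and use ∫x^(2j)·e^(−2γx²) dx = (2j−1)!!/(4γ)^j · √(π/(2γ)), odd powers → 0; here √(π/(2γ)) = 1.4649. Differentiate with the product rule, d/dx e^(−γx²) = −2γx·e^(−γx²).
State is unnormalized: ∫|φ|² dx = 1.0657, and ∫φ*·(−ħ²/2m · φ'') dx = 1.4652, so ⟨T⟩ = 1.4652 / 1.0657.
⟨T⟩ = 1.3748.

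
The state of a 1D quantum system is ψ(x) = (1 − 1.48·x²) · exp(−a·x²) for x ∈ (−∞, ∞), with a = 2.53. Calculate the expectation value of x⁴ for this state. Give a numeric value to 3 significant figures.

⟨x⁴⟩ = ∫ x⁴·|ψ|² dx / ∫|ψ|² dx (integrals over the domain).
Expand each integrand as polynomial × e^(−2ax²) and use ∫x^(2j)·e^(−2ax²) dx = (2j−1)!!/(4a)^j · √(π/(2a)), odd powers → 0; here √(π/(2a)) = 0.78795.
State is unnormalized: ∫|ψ|² dx = 0.60804, and ∫ψ*·x⁴·ψ dx = 0.0066039, so ⟨x⁴⟩ = 0.0066039 / 0.60804.
⟨x⁴⟩ = 0.010861.

0.0109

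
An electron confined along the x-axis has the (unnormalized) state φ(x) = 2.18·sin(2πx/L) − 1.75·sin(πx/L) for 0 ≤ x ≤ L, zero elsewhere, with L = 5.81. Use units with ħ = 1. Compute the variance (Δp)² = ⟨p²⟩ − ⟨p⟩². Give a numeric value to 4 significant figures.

0.8258

Compute ⟨p⟩ and ⟨p²⟩ separately; (Δp)² = ⟨p²⟩ − ⟨p⟩².
d²/dx² sin(jπx/L) = −(jπ/L)²·sin(jπx/L); on 0 ≤ x ≤ L, ∫sin²(jπx/L) dx = L/2 and ∫sin(jπx/L)·sin(lπx/L) dx = 0 for j ≠ l, so only diagonal terms survive in ∫|φ|² and ∫φ·φ″; ∫φ·φ′ dx = [φ²/2] between the walls = 0.
Normalization: ∫|φ|² dx = 22.702.
⟨p⟩ = 0.0000 and ⟨p²⟩ = 0.82579.
(Δp)² = 0.82579 − (0.0000)² = 0.82579.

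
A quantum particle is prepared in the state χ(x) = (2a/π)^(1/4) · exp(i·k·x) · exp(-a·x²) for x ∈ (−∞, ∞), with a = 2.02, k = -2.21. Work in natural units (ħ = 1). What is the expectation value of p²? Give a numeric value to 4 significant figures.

6.904

p² χ = −ħ² d²χ/dx²; ⟨p²⟩ = −ħ² ∫ χ*·χ'' dx.
Gaussian moments: ∫x^(2j)·e^(−2ax²) dx = (2j−1)!!/(4a)^j · √(π/(2a)), odd powers integrate to 0; here √(π/(2a)) = 0.88183. Derivatives: χ′ = (ik − 2ax)·χ, χ″ = ((ik − 2ax)² − 2a)·χ; the odd-in-x pieces drop out.
⟨p²⟩ = 6.9041.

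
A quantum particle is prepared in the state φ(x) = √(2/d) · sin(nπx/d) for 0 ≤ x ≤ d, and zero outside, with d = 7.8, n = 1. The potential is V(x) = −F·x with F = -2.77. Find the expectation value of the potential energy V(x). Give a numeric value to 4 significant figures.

⟨V⟩ = ∫ V(x)·|φ|² dx.
With sin²θ = (1 − cos2θ)/2 on 0 ≤ x ≤ d: ∫sin²(nπx/d) dx = d/2, ∫x·sin²(nπx/d) dx = d²/4, ∫x²·sin²(nπx/d) dx = d³·(1/6 − 1/(4n²π²)); higher powers xᵏ the same way, integrating xᵏ·cos(2nπx/d) by parts.
⟨V⟩ = 10.803.

10.80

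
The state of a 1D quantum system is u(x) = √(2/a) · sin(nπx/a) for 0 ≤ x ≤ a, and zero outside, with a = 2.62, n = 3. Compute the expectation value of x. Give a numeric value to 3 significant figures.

⟨x⟩ = ∫ x·|u|² dx (integrals over the domain).
With sin²θ = (1 − cos2θ)/2 on 0 ≤ x ≤ a: ∫sin²(nπx/a) dx = a/2, ∫x·sin²(nπx/a) dx = a²/4, ∫x²·sin²(nπx/a) dx = a³·(1/6 − 1/(4n²π²)); higher powers xᵏ the same way, integrating xᵏ·cos(2nπx/a) by parts.
⟨x⟩ = 1.3100.

1.31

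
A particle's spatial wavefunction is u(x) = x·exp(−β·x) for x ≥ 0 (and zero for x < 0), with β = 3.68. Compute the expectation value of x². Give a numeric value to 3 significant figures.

0.222

⟨x²⟩ = ∫ x²·|u|² dx / ∫|u|² dx (integrals over the domain).
Every integrand reduces to terms xʲ·e^(−2βx) on [0, ∞); use ∫₀^∞ xʲ·e^(−2βx) dx = j!/(2β)^(j+1).
State is unnormalized: ∫|u|² dx = 0.0050165, and ∫u*·x²·u dx = 0.0011113, so ⟨x²⟩ = 0.0011113 / 0.0050165.
⟨x²⟩ = 0.22153.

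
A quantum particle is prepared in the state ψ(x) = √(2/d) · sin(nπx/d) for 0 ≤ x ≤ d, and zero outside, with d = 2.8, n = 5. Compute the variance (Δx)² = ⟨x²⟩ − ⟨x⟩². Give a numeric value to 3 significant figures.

0.637

Compute ⟨x⟩ and ⟨x²⟩ separately, then (Δx)² = ⟨x²⟩ − ⟨x⟩².
With sin²θ = (1 − cos2θ)/2 on 0 ≤ x ≤ d: ∫sin²(nπx/d) dx = d/2, ∫x·sin²(nπx/d) dx = d²/4, ∫x²·sin²(nπx/d) dx = d³·(1/6 − 1/(4n²π²)); higher powers xᵏ the same way, integrating xᵏ·cos(2nπx/d) by parts.
⟨x⟩ = 1.4000 and ⟨x²⟩ = 2.5974.
(Δx)² = 2.5974 − (1.4000)² = 0.63745.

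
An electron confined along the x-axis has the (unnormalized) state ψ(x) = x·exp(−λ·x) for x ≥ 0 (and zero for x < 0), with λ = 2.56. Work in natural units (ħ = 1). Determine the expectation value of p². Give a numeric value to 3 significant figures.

p² ψ = −ħ² d²ψ/dx²; ⟨p²⟩ = −ħ² ∫ ψ*·ψ'' dx / ∫|ψ|² dx.
Differentiate x·exp(−λ·x) with the product rule; every integrand then reduces to terms xʲ·e^(−2λx) on [0, ∞), with ∫₀^∞ xʲ·e^(−2λx) dx = j!/(2λ)^(j+1).
State is unnormalized: ∫|ψ|² dx = 0.014901, and ∫ψ*·(−ħ² ψ'') dx = 0.097656, so ⟨p²⟩ = 0.097656 / 0.014901.
⟨p²⟩ = 6.5536.

6.55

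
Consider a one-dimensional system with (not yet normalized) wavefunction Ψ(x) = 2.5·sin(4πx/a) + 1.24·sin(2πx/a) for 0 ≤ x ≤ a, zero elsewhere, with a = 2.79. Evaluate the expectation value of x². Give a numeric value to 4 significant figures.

2.835

⟨x²⟩ = ∫ x²·|Ψ|² dx / ∫|Ψ|² dx (integrals over the domain).
On 0 ≤ x ≤ a (j ≠ l): ∫sin²(jπx/a) dx = a/2, ∫sin(jπx/a)·sin(lπx/a) dx = 0; diagonal moments ∫x·sin²(jπx/a) dx = a²/4, ∫x²·sin²(jπx/a) dx = a³·(1/6 − 1/(4j²π²)); cross terms ∫x·sin(jπx/a)·sin(lπx/a) dx = 0 for j + l even and −4jla²/(π²(j² − l²)²) for j + l odd, ∫x²·sin(jπx/a)·sin(lπx/a) dx = (−1)^(j+l)·4jla³/(π²(j² − l²)²); higher powers the same way via product-to-sum and parts.
State is unnormalized: ∫|Ψ|² dx = 10.864, and ∫Ψ*·x²·Ψ dx = 30.793, so ⟨x²⟩ = 30.793 / 10.864.
⟨x²⟩ = 2.8345.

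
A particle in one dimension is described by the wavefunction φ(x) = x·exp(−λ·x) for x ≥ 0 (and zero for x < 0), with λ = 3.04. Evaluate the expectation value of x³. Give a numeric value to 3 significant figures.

⟨x³⟩ = ∫ x³·|φ|² dx / ∫|φ|² dx (integrals over the domain).
Every integrand reduces to terms xʲ·e^(−2λx) on [0, ∞); use ∫₀^∞ xʲ·e^(−2λx) dx = j!/(2λ)^(j+1).
State is unnormalized: ∫|φ|² dx = 0.0088986, and ∫φ*·x³·φ dx = 0.0023755, so ⟨x³⟩ = 0.0023755 / 0.0088986.
⟨x³⟩ = 0.26696.

0.267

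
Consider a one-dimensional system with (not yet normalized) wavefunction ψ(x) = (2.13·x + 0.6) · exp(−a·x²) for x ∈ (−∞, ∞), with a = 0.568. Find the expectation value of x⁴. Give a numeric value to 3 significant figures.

2.55

⟨x⁴⟩ = ∫ x⁴·|ψ|² dx / ∫|ψ|² dx (integrals over the domain).
Expand each integrand as polynomial × e^(−2ax²) and use ∫x^(2j)·e^(−2ax²) dx = (2j−1)!!/(4a)^j · √(π/(2a)), odd powers → 0; here √(π/(2a)) = 1.6630.
State is unnormalized: ∫|ψ|² dx = 3.9194, and ∫ψ*·x⁴·ψ dx = 9.9976, so ⟨x⁴⟩ = 9.9976 / 3.9194.
⟨x⁴⟩ = 2.5508.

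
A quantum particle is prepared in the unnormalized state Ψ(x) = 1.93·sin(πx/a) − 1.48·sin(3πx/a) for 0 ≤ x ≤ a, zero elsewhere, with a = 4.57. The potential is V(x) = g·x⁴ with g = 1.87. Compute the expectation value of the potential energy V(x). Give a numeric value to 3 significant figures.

⟨V⟩ = ∫ V(x)·|Ψ|² dx / ∫|Ψ|² dx.
On 0 ≤ x ≤ a (j ≠ l): ∫sin²(jπx/a) dx = a/2, ∫sin(jπx/a)·sin(lπx/a) dx = 0; diagonal moments ∫x·sin²(jπx/a) dx = a²/4, ∫x²·sin²(jπx/a) dx = a³·(1/6 − 1/(4j²π²)); cross terms ∫x·sin(jπx/a)·sin(lπx/a) dx = 0 for j + l even and −4jla²/(π²(j² − l²)²) for j + l odd, ∫x²·sin(jπx/a)·sin(lπx/a) dx = (−1)^(j+l)·4jla³/(π²(j² − l²)²); higher powers the same way via product-to-sum and parts.
State is unnormalized: ∫|Ψ|² dx = 13.516, and ∫Ψ*·V(x)·Ψ dx = 907.88, so ⟨V⟩ = 907.88 / 13.516.
⟨V⟩ = 67.168.

67.2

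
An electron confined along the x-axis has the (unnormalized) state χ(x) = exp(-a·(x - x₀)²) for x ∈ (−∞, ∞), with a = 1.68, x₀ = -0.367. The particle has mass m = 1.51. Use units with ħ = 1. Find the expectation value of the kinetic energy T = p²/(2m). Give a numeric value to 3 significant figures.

0.556

T = −(ħ²/2m) d²/dx², so ⟨T⟩ = −(ħ²/2m) ∫ χ*·χ'' dx / ∫|χ|² dx; with m = 1.51.
Gaussian moments (u = x − x₀): ∫u^(2j)·e^(−2au²) du = (2j−1)!!/(4a)^j · √(π/(2a)), odd powers integrate to 0; here √(π/(2a)) = 0.96695. Derivatives: d/dx e^(−au²) = −2au·e^(−au²), d²/dx² e^(−au²) = (4a²u² − 2a)·e^(−au²).
State is unnormalized: ∫|χ|² dx = 0.96695, and ∫χ*·(−ħ²/2m · χ'') dx = 0.53791, so ⟨T⟩ = 0.53791 / 0.96695.
⟨T⟩ = 0.55629.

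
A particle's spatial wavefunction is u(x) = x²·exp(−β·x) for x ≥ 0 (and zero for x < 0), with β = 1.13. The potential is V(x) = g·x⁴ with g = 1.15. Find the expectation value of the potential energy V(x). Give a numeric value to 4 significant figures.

⟨V⟩ = ∫ V(x)·|u|² dx / ∫|u|² dx.
Every integrand reduces to terms xʲ·e^(−2βx) on [0, ∞); use ∫₀^∞ xʲ·e^(−2βx) dx = j!/(2β)^(j+1).
State is unnormalized: ∫|u|² dx = 0.40707, and ∫u*·V(x)·u dx = 30.147, so ⟨V⟩ = 30.147 / 0.40707.
⟨V⟩ = 74.058.

74.06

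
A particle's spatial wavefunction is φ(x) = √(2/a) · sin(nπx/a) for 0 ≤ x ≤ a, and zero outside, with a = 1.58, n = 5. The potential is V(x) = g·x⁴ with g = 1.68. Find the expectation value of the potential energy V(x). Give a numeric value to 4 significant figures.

2.052

⟨V⟩ = ∫ V(x)·|φ|² dx.
With sin²θ = (1 − cos2θ)/2 on 0 ≤ x ≤ a: ∫sin²(nπx/a) dx = a/2, ∫x·sin²(nπx/a) dx = a²/4, ∫x²·sin²(nπx/a) dx = a³·(1/6 − 1/(4n²π²)); higher powers xᵏ the same way, integrating xᵏ·cos(2nπx/a) by parts.
⟨V⟩ = 2.0518.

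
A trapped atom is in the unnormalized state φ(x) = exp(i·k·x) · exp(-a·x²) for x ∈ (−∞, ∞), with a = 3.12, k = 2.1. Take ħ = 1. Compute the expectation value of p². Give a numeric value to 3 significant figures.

p² φ = −ħ² d²φ/dx²; ⟨p²⟩ = −ħ² ∫ φ*·φ'' dx / ∫|φ|² dx.
Gaussian moments: ∫x^(2j)·e^(−2ax²) dx = (2j−1)!!/(4a)^j · √(π/(2a)), odd powers integrate to 0; here √(π/(2a)) = 0.70955. Derivatives: φ′ = (ik − 2ax)·φ, φ″ = ((ik − 2ax)² − 2a)·φ; the odd-in-x pieces drop out.
State is unnormalized: ∫|φ|² dx = 0.70955, and ∫φ*·(−ħ² φ'') dx = 5.3429, so ⟨p²⟩ = 5.3429 / 0.70955.
⟨p²⟩ = 7.5300.

7.53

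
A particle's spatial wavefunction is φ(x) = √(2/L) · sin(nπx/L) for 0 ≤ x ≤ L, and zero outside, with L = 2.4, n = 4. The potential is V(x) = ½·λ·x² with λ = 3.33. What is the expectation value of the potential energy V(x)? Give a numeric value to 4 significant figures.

⟨V⟩ = ∫ V(x)·|φ|² dx.
With sin²θ = (1 − cos2θ)/2 on 0 ≤ x ≤ L: ∫sin²(nπx/L) dx = L/2, ∫x·sin²(nπx/L) dx = L²/4, ∫x²·sin²(nπx/L) dx = L³·(1/6 − 1/(4n²π²)); higher powers xᵏ the same way, integrating xᵏ·cos(2nπx/L) by parts.
⟨V⟩ = 3.1664.

3.166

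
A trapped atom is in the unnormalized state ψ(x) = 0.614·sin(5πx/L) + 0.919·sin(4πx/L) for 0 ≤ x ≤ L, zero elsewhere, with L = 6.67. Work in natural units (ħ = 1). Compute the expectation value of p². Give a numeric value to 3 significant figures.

p² ψ = −ħ² d²ψ/dx²; ⟨p²⟩ = −ħ² ∫ ψ*·ψ'' dx / ∫|ψ|² dx.
d²/dx² sin(jπx/L) = −(jπ/L)²·sin(jπx/L); on 0 ≤ x ≤ L, ∫sin²(jπx/L) dx = L/2 and ∫sin(jπx/L)·sin(lπx/L) dx = 0 for j ≠ l, so only diagonal terms survive in ∫|ψ|² and ∫ψ·ψ″; ∫ψ·ψ′ dx = [ψ²/2] between the walls = 0.
State is unnormalized: ∫|ψ|² dx = 4.0739, and ∫ψ*·(−ħ² ψ'') dx = 16.971, so ⟨p²⟩ = 16.971 / 4.0739.
⟨p²⟩ = 4.1657.

4.17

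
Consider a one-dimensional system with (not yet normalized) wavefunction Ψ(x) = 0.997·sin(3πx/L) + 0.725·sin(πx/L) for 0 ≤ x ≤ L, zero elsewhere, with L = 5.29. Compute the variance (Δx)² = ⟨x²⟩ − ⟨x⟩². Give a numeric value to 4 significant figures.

Compute ⟨x⟩ and ⟨x²⟩ separately, then (Δx)² = ⟨x²⟩ − ⟨x⟩².
On 0 ≤ x ≤ L (j ≠ l): ∫sin²(jπx/L) dx = L/2, ∫sin(jπx/L)·sin(lπx/L) dx = 0; diagonal moments ∫x·sin²(jπx/L) dx = L²/4, ∫x²·sin²(jπx/L) dx = L³·(1/6 − 1/(4j²π²)); cross terms ∫x·sin(jπx/L)·sin(lπx/L) dx = 0 for j + l even and −4jlL²/(π²(j² − l²)²) for j + l odd, ∫x²·sin(jπx/L)·sin(lπx/L) dx = (−1)^(j+l)·4jlL³/(π²(j² − l²)²); higher powers the same way via product-to-sum and parts.
Normalization: ∫|Ψ|² dx = 4.0194.
⟨x⟩ = 2.6450 and ⟨x²⟩ = 9.7461.
(Δx)² = 9.7461 − (2.6450)² = 2.7501.

2.750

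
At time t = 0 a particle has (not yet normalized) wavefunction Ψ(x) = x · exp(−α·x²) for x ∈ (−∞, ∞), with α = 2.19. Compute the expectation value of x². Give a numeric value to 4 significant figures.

0.3425

⟨x²⟩ = ∫ x²·|Ψ|² dx / ∫|Ψ|² dx (integrals over the domain).
Expand each integrand as polynomial × e^(−2αx²) and use ∫x^(2j)·e^(−2αx²) dx = (2j−1)!!/(4α)^j · √(π/(2α)), odd powers → 0; here √(π/(2α)) = 0.84691.
State is unnormalized: ∫|Ψ|² dx = 0.096679, and ∫Ψ*·x²·Ψ dx = 0.033109, so ⟨x²⟩ = 0.033109 / 0.096679.
⟨x²⟩ = 0.34247.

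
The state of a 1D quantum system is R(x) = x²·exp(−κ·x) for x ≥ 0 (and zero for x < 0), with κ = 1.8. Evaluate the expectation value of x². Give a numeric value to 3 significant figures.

⟨x²⟩ = ∫ x²·|R|² dx / ∫|R|² dx (integrals over the domain).
Every integrand reduces to terms xʲ·e^(−2κx) on [0, ∞); use ∫₀^∞ xʲ·e^(−2κx) dx = j!/(2κ)^(j+1).
State is unnormalized: ∫|R|² dx = 0.039692, and ∫R*·x²·R dx = 0.091879, so ⟨x²⟩ = 0.091879 / 0.039692.
⟨x²⟩ = 2.3148.

2.31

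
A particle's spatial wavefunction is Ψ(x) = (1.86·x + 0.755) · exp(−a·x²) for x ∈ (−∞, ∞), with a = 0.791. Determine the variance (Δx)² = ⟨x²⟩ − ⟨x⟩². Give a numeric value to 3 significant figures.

Compute ⟨x⟩ and ⟨x²⟩ separately, then (Δx)² = ⟨x²⟩ − ⟨x⟩².
Expand each integrand as polynomial × e^(−2ax²) and use ∫x^(2j)·e^(−2ax²) dx = (2j−1)!!/(4a)^j · √(π/(2a)), odd powers → 0; here √(π/(2a)) = 1.4092.
Normalization: ∫|Ψ|² dx = 2.3441.
⟨x⟩ = 0.53363 and ⟨x²⟩ = 0.73156.
(Δx)² = 0.73156 − (0.53363)² = 0.44679.

0.447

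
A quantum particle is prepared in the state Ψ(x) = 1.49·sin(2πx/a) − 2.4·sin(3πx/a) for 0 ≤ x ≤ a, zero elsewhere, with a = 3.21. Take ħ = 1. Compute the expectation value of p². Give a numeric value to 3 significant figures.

7.29

p² Ψ = −ħ² d²Ψ/dx²; ⟨p²⟩ = −ħ² ∫ Ψ*·Ψ'' dx / ∫|Ψ|² dx.
d²/dx² sin(jπx/a) = −(jπ/a)²·sin(jπx/a); on 0 ≤ x ≤ a, ∫sin²(jπx/a) dx = a/2 and ∫sin(jπx/a)·sin(lπx/a) dx = 0 for j ≠ l, so only diagonal terms survive in ∫|Ψ|² and ∫Ψ·Ψ″; ∫Ψ·Ψ′ dx = [Ψ²/2] between the walls = 0.
State is unnormalized: ∫|Ψ|² dx = 12.808, and ∫Ψ*·(−ħ² Ψ'') dx = 93.347, so ⟨p²⟩ = 93.347 / 12.808.
⟨p²⟩ = 7.2881.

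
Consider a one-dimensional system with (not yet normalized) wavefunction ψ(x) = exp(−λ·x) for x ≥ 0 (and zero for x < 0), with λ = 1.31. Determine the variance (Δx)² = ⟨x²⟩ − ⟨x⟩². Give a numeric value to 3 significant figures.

Compute ⟨x⟩ and ⟨x²⟩ separately, then (Δx)² = ⟨x²⟩ − ⟨x⟩².
Every integrand reduces to terms xʲ·e^(−2λx) on [0, ∞); use ∫₀^∞ xʲ·e^(−2λx) dx = j!/(2λ)^(j+1).
Normalization: ∫|ψ|² dx = 0.38168.
⟨x⟩ = 0.38168 and ⟨x²⟩ = 0.29136.
(Δx)² = 0.29136 − (0.38168)² = 0.14568.

0.146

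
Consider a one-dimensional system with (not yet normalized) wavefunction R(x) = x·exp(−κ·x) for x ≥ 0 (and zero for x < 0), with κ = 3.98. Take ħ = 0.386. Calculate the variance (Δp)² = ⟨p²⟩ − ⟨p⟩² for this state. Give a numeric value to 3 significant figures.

2.36

Compute ⟨p⟩ and ⟨p²⟩ separately; (Δp)² = ⟨p²⟩ − ⟨p⟩².
Differentiate x·exp(−κ·x) with the product rule; every integrand then reduces to terms xʲ·e^(−2κx) on [0, ∞), with ∫₀^∞ xʲ·e^(−2κx) dx = j!/(2κ)^(j+1).
Normalization: ∫|R|² dx = 0.0039654.
⟨p⟩ = 0.0000 and ⟨p²⟩ = 2.3602.
(Δp)² = 2.3602 − (0.0000)² = 2.3602.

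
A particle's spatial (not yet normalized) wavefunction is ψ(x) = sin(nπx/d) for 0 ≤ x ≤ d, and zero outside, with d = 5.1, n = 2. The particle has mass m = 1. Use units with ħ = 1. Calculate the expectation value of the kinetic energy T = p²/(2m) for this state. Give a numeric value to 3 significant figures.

T = −(ħ²/2m) d²/dx², so ⟨T⟩ = −(ħ²/2m) ∫ ψ*·ψ'' dx / ∫|ψ|² dx; with m = 1.
d/dx sin(nπx/d) = (nπ/d)·cos(nπx/d) and d²/dx² sin(nπx/d) = −(nπ/d)²·sin(nπx/d); on 0 ≤ x ≤ d, ∫sin²(nπx/d) dx = d/2 and ∫sin(nπx/d)·cos(nπx/d) dx = 0.
State is unnormalized: ∫|ψ|² dx = 2.5500, and ∫ψ*·(−ħ²/2m · ψ'') dx = 1.9352, so ⟨T⟩ = 1.9352 / 2.5500.
⟨T⟩ = 0.75891.

0.759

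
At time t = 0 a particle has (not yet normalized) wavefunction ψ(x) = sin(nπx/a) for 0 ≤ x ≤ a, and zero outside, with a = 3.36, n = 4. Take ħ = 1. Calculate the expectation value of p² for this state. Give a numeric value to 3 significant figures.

14.0

p² ψ = −ħ² d²ψ/dx²; ⟨p²⟩ = −ħ² ∫ ψ*·ψ'' dx / ∫|ψ|² dx.
d/dx sin(nπx/a) = (nπ/a)·cos(nπx/a) and d²/dx² sin(nπx/a) = −(nπ/a)²·sin(nπx/a); on 0 ≤ x ≤ a, ∫sin²(nπx/a) dx = a/2 and ∫sin(nπx/a)·cos(nπx/a) dx = 0.
State is unnormalized: ∫|ψ|² dx = 1.6800, and ∫ψ*·(−ħ² ψ'') dx = 23.499, so ⟨p²⟩ = 23.499 / 1.6800.
⟨p²⟩ = 13.988.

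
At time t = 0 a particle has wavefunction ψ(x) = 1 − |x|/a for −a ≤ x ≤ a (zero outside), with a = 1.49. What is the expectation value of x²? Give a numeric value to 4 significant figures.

0.2220

⟨x²⟩ = ∫ x²·|ψ|² dx / ∫|ψ|² dx (integrals over the domain).
ψ is even, so ∫ over [−a, a] = 2∫₀ᵃ with ψ = 1 − x/a there: ∫₀ᵃ (1 − x/a)² dx = a/3, ∫₀ᵃ x²(1 − x/a)² dx = a³/30, ∫₀ᵃ x⁴(1 − x/a)² dx = a⁵/105.
State is unnormalized: ∫|ψ|² dx = 0.99333, and ∫ψ*·x²·ψ dx = 0.22053, so ⟨x²⟩ = 0.22053 / 0.99333.
⟨x²⟩ = 0.22201.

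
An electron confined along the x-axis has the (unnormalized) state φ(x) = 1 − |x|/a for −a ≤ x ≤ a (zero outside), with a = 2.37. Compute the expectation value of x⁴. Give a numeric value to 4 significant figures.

⟨x⁴⟩ = ∫ x⁴·|φ|² dx / ∫|φ|² dx (integrals over the domain).
φ is even, so ∫ over [−a, a] = 2∫₀ᵃ with φ = 1 − x/a there: ∫₀ᵃ (1 − x/a)² dx = a/3, ∫₀ᵃ x²(1 − x/a)² dx = a³/30, ∫₀ᵃ x⁴(1 − x/a)² dx = a⁵/105.
State is unnormalized: ∫|φ|² dx = 1.5800, and ∫φ*·x⁴·φ dx = 1.4242, so ⟨x⁴⟩ = 1.4242 / 1.5800.
⟨x⁴⟩ = 0.90142.

0.9014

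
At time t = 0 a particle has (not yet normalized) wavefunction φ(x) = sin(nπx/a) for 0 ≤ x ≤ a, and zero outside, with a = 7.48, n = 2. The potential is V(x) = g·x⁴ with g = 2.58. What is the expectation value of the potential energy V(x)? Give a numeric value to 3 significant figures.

1.42e+03

⟨V⟩ = ∫ V(x)·|φ|² dx / ∫|φ|² dx.
With sin²θ = (1 − cos2θ)/2 on 0 ≤ x ≤ a: ∫sin²(nπx/a) dx = a/2, ∫x·sin²(nπx/a) dx = a²/4, ∫x²·sin²(nπx/a) dx = a³·(1/6 − 1/(4n²π²)); higher powers xᵏ the same way, integrating xᵏ·cos(2nπx/a) by parts.
State is unnormalized: ∫|φ|² dx = 3.7400, and ∫φ*·V(x)·φ dx = 5305.2, so ⟨V⟩ = 5305.2 / 3.7400.
⟨V⟩ = 1418.5.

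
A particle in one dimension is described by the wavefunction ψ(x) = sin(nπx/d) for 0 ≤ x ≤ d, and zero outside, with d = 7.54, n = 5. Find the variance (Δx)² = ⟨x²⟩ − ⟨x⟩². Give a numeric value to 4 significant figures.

Compute ⟨x⟩ and ⟨x²⟩ separately, then (Δx)² = ⟨x²⟩ − ⟨x⟩².
With sin²θ = (1 − cos2θ)/2 on 0 ≤ x ≤ d: ∫sin²(nπx/d) dx = d/2, ∫x·sin²(nπx/d) dx = d²/4, ∫x²·sin²(nπx/d) dx = d³·(1/6 − 1/(4n²π²)); higher powers xᵏ the same way, integrating xᵏ·cos(2nπx/d) by parts.
Normalization: ∫|ψ|² dx = 3.7700.
⟨x⟩ = 3.7700 and ⟨x²⟩ = 18.835.
(Δx)² = 18.835 − (3.7700)² = 4.6224.

4.622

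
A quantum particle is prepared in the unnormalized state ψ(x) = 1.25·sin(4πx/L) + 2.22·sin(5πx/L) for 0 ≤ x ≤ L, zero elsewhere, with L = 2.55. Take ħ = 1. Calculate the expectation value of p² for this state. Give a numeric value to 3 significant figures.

34.7

p² ψ = −ħ² d²ψ/dx²; ⟨p²⟩ = −ħ² ∫ ψ*·ψ'' dx / ∫|ψ|² dx.
d²/dx² sin(jπx/L) = −(jπ/L)²·sin(jπx/L); on 0 ≤ x ≤ L, ∫sin²(jπx/L) dx = L/2 and ∫sin(jπx/L)·sin(lπx/L) dx = 0 for j ≠ l, so only diagonal terms survive in ∫|ψ|² and ∫ψ·ψ″; ∫ψ·ψ′ dx = [ψ²/2] between the walls = 0.
State is unnormalized: ∫|ψ|² dx = 8.2759, and ∫ψ*·(−ħ² ψ'') dx = 286.82, so ⟨p²⟩ = 286.82 / 8.2759.
⟨p²⟩ = 34.657.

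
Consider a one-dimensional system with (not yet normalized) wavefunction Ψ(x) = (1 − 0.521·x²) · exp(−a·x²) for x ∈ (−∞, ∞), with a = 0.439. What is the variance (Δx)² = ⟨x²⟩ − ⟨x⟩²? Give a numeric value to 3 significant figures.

Compute ⟨x⟩ and ⟨x²⟩ separately, then (Δx)² = ⟨x²⟩ − ⟨x⟩².
Expand each integrand as polynomial × e^(−2ax²) and use ∫x^(2j)·e^(−2ax²) dx = (2j−1)!!/(4a)^j · √(π/(2a)), odd powers → 0; here √(π/(2a)) = 1.8916.
Normalization: ∫|Ψ|² dx = 1.2687.
⟨x⟩ = 0.0000 and ⟨x²⟩ = 0.45872.
(Δx)² = 0.45872 − (0.0000)² = 0.45872.

0.459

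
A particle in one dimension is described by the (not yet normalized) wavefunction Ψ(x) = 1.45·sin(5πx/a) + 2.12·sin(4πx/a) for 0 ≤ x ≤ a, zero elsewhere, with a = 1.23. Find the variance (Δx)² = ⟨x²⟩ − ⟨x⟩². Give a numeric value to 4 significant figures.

Compute ⟨x⟩ and ⟨x²⟩ separately, then (Δx)² = ⟨x²⟩ − ⟨x⟩².
On 0 ≤ x ≤ a (j ≠ l): ∫sin²(jπx/a) dx = a/2, ∫sin(jπx/a)·sin(lπx/a) dx = 0; diagonal moments ∫x·sin²(jπx/a) dx = a²/4, ∫x²·sin²(jπx/a) dx = a³·(1/6 − 1/(4j²π²)); cross terms ∫x·sin(jπx/a)·sin(lπx/a) dx = 0 for j + l even and −4jla²/(π²(j² − l²)²) for j + l odd, ∫x²·sin(jπx/a)·sin(lπx/a) dx = (−1)^(j+l)·4jla³/(π²(j² − l²)²); higher powers the same way via product-to-sum and parts.
Normalization: ∫|Ψ|² dx = 4.0571.
⟨x⟩ = 0.38558 and ⟨x²⟩ = 0.21787.
(Δx)² = 0.21787 − (0.38558)² = 0.069200.

0.06920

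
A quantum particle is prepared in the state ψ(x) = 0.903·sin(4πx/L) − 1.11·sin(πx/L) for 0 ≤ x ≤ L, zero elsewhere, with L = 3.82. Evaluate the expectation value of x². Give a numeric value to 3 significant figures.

4.61

⟨x²⟩ = ∫ x²·|ψ|² dx / ∫|ψ|² dx (integrals over the domain).
On 0 ≤ x ≤ L (j ≠ l): ∫sin²(jπx/L) dx = L/2, ∫sin(jπx/L)·sin(lπx/L) dx = 0; diagonal moments ∫x·sin²(jπx/L) dx = L²/4, ∫x²·sin²(jπx/L) dx = L³·(1/6 − 1/(4j²π²)); cross terms ∫x·sin(jπx/L)·sin(lπx/L) dx = 0 for j + l even and −4jlL²/(π²(j² − l²)²) for j + l odd, ∫x²·sin(jπx/L)·sin(lπx/L) dx = (−1)^(j+l)·4jlL³/(π²(j² − l²)²); higher powers the same way via product-to-sum and parts.
State is unnormalized: ∫|ψ|² dx = 3.9107, and ∫ψ*·x²·ψ dx = 18.016, so ⟨x²⟩ = 18.016 / 3.9107.
⟨x²⟩ = 4.6068.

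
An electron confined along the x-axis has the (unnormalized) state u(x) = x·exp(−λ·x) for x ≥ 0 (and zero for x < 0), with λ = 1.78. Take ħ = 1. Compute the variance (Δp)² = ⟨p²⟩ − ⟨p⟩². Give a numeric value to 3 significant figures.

3.17

Compute ⟨p⟩ and ⟨p²⟩ separately; (Δp)² = ⟨p²⟩ − ⟨p⟩².
Differentiate x·exp(−λ·x) with the product rule; every integrand then reduces to terms xʲ·e^(−2λx) on [0, ∞), with ∫₀^∞ xʲ·e^(−2λx) dx = j!/(2λ)^(j+1).
Normalization: ∫|u|² dx = 0.044328.
⟨p⟩ = 0.0000 and ⟨p²⟩ = 3.1684.
(Δp)² = 3.1684 − (0.0000)² = 3.1684.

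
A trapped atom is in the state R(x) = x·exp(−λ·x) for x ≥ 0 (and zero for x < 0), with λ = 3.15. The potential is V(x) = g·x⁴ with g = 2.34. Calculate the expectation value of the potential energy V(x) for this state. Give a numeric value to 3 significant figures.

0.535

⟨V⟩ = ∫ V(x)·|R|² dx / ∫|R|² dx.
Every integrand reduces to terms xʲ·e^(−2λx) on [0, ∞); use ∫₀^∞ xʲ·e^(−2λx) dx = j!/(2λ)^(j+1).
State is unnormalized: ∫|R|² dx = 0.0079985, and ∫R*·V(x)·R dx = 0.0042772, so ⟨V⟩ = 0.0042772 / 0.0079985.
⟨V⟩ = 0.53476.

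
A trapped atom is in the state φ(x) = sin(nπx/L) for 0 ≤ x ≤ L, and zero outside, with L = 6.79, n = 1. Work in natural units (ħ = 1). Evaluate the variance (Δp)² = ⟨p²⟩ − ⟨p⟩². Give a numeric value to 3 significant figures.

0.214

Compute ⟨p⟩ and ⟨p²⟩ separately; (Δp)² = ⟨p²⟩ − ⟨p⟩².
d/dx sin(nπx/L) = (nπ/L)·cos(nπx/L) and d²/dx² sin(nπx/L) = −(nπ/L)²·sin(nπx/L); on 0 ≤ x ≤ L, ∫sin²(nπx/L) dx = L/2 and ∫sin(nπx/L)·cos(nπx/L) dx = 0.
Normalization: ∫|φ|² dx = 3.3950.
⟨p⟩ = 0.0000 and ⟨p²⟩ = 0.21407.
(Δp)² = 0.21407 − (0.0000)² = 0.21407.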